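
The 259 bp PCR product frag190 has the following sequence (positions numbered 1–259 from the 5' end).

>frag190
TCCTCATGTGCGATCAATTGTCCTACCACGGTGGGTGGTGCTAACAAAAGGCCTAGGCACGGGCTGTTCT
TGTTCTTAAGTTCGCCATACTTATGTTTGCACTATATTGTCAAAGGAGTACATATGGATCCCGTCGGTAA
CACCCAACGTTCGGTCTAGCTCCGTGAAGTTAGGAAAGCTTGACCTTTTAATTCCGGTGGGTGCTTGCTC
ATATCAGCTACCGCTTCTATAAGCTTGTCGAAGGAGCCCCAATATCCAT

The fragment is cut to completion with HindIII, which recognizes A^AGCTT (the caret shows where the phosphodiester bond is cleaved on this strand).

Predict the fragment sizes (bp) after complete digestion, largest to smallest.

HindIII sites (AAGCTT) start at positions 176, 231.
HindIII cuts after the first base of each site, so after positions 176, 231.
Linear molecule, 2 cuts → 3 fragments:
  1–176 → 176 bp
  177–231 → 55 bp
  232–259 → 28 bp
Sorted largest to smallest: 176, 55, 28 bp.

176, 55, 28 bp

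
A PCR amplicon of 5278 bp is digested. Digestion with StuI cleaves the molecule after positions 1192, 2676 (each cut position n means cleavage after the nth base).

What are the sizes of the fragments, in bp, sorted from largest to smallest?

2602, 1484, 1192 bp

Linear molecule, 2 cuts → 3 fragments:
  1192 − 0 = 1192 bp
  2676 − 1192 = 1484 bp
  5278 − 2676 = 2602 bp
Sorted largest to smallest: 2602, 1484, 1192 bp.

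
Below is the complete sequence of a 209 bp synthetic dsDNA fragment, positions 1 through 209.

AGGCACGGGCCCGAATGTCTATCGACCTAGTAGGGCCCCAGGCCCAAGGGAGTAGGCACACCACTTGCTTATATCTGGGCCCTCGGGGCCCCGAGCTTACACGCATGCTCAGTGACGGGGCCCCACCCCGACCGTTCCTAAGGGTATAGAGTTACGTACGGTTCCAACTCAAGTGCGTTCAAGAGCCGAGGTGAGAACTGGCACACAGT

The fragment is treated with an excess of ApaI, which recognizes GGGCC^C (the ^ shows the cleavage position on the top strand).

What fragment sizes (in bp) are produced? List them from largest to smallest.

ApaI sites (GGGCCC) start at positions 7, 33, 77, 86, 118.
ApaI cuts after base 5 of each site (before the last base), so after positions 11, 37, 81, 90, 122.
Linear molecule, 5 cuts → 6 fragments:
  1–11 → 11 bp
  12–37 → 26 bp
  38–81 → 44 bp
  82–90 → 9 bp
  91–122 → 32 bp
  123–209 → 87 bp
Sorted largest to smallest: 87, 44, 32, 26, 11, 9 bp.

87, 44, 32, 26, 11, 9 bp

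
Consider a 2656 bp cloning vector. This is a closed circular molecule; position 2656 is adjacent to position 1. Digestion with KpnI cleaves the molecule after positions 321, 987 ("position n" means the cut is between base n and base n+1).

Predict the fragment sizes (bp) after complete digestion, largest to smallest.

1990, 666 bp

Circular molecule, 2 cuts → 2 fragments:
  987 − 321 = 666 bp
  wrap: 2656 − 987 + 321 = 1990 bp
Sorted largest to smallest: 1990, 666 bp.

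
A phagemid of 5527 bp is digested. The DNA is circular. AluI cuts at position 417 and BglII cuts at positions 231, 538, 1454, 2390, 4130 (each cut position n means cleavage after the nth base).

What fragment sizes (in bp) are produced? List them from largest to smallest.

Combined cut positions (sorted): 231, 417, 538, 1454, 2390, 4130.
Circular molecule, 6 cuts → 6 fragments:
  417 − 231 = 186 bp
  538 − 417 = 121 bp
  1454 − 538 = 916 bp
  2390 − 1454 = 936 bp
  4130 − 2390 = 1740 bp
  wrap: 5527 − 4130 + 231 = 1628 bp
Sorted largest to smallest: 1740, 1628, 936, 916, 186, 121 bp.

1740, 1628, 936, 916, 186, 121 bp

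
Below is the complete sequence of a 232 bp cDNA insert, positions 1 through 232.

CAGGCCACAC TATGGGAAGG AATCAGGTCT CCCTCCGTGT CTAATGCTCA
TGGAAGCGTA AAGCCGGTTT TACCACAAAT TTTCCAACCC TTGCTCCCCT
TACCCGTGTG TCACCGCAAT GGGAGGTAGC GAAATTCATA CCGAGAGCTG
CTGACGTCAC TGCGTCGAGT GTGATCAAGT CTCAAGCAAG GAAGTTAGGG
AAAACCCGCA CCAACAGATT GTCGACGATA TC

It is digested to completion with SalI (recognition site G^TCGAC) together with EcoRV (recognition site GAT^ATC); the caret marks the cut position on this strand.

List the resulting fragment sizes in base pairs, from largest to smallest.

The SalI site (GTCGAC) starts at position 221.
SalI cuts after the first base of each site, so after position 221.
The EcoRV site (GATATC) starts at position 227.
EcoRV cuts after base 3 of each site, so after position 229.
Combined cut positions: 221, 229.
Linear molecule, 2 cuts → 3 fragments:
  1–221 → 221 bp
  222–229 → 8 bp
  230–232 → 3 bp
Sorted largest to smallest: 221, 8, 3 bp.

221, 8, 3 bp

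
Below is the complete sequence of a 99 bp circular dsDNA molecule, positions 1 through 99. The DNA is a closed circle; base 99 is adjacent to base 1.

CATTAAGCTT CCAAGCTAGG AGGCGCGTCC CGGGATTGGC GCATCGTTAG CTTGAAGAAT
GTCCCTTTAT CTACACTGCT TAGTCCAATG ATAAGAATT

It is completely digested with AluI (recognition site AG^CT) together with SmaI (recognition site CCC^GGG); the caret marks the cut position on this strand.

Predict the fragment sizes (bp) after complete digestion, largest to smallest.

56, 19, 16, 8 bp

AluI sites (AGCT) start at positions 6, 14, 49.
AluI cuts after base 2 of each site, so after positions 7, 15, 50.
The SmaI site (CCCGGG) starts at position 29.
SmaI cuts after base 3 of each site, so after position 31.
Combined cut positions: 7, 15, 31, 50.
Circular molecule, 4 cuts → 4 fragments:
  8–15 → 8 bp
  16–31 → 16 bp
  32–50 → 19 bp
  51–99 then 1–7 → 49 + 7 = 56 bp
Sorted largest to smallest: 56, 19, 16, 8 bp.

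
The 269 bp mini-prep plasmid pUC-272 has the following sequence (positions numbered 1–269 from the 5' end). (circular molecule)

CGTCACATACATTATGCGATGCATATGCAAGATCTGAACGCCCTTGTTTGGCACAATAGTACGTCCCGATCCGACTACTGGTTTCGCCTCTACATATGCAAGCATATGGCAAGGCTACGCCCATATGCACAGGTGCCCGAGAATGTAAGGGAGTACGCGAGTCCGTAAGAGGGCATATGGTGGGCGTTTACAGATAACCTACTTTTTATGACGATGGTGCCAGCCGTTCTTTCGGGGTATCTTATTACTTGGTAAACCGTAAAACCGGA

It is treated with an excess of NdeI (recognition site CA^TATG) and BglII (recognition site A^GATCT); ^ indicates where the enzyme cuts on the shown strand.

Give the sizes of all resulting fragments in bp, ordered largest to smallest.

117, 64, 52, 19, 10, 7 bp

NdeI sites (CATATG) start at positions 22, 93, 103, 122, 174.
NdeI cuts after base 2 of each site, so after positions 23, 94, 104, 123, 175.
The BglII site (AGATCT) starts at position 30.
BglII cuts after the first base of each site, so after position 30.
Combined cut positions: 23, 30, 94, 104, 123, 175.
Circular molecule, 6 cuts → 6 fragments:
  24–30 → 7 bp
  31–94 → 64 bp
  95–104 → 10 bp
  105–123 → 19 bp
  124–175 → 52 bp
  176–269 then 1–23 → 94 + 23 = 117 bp
Sorted largest to smallest: 117, 64, 52, 19, 10, 7 bp.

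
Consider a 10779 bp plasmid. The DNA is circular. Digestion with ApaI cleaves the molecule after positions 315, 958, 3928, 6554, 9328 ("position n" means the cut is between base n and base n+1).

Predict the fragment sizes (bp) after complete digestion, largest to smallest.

2970, 2774, 2626, 1766, 643 bp

Circular molecule, 5 cuts → 5 fragments:
  958 − 315 = 643 bp
  3928 − 958 = 2970 bp
  6554 − 3928 = 2626 bp
  9328 − 6554 = 2774 bp
  wrap: 10779 − 9328 + 315 = 1766 bp
Sorted largest to smallest: 2970, 2774, 2626, 1766, 643 bp.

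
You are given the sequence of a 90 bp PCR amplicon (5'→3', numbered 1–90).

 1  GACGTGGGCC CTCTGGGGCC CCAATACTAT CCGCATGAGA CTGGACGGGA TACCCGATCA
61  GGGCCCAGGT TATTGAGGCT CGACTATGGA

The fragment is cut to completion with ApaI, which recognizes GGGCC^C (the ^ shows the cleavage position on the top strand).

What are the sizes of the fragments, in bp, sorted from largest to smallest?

45, 25, 10, 10 bp

ApaI sites (GGGCCC) start at positions 6, 16, 61.
ApaI cuts after base 5 of each site (before the last base), so after positions 10, 20, 65.
Linear molecule, 3 cuts → 4 fragments:
  1–10 → 10 bp
  11–20 → 10 bp
  21–65 → 45 bp
  66–90 → 25 bp
Sorted largest to smallest: 45, 25, 10, 10 bp.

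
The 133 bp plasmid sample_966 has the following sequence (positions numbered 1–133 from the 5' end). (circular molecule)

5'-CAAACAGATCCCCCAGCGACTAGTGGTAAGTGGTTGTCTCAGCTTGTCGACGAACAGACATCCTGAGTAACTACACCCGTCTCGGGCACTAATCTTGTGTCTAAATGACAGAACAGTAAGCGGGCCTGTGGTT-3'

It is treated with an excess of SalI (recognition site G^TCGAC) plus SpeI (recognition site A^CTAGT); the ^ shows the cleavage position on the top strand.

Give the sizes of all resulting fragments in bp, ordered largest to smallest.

The SalI site (GTCGAC) starts at position 46.
SalI cuts after the first base of each site, so after position 46.
The SpeI site (ACTAGT) starts at position 19.
SpeI cuts after the first base of each site, so after position 19.
Combined cut positions: 19, 46.
Circular molecule, 2 cuts → 2 fragments:
  20–46 → 27 bp
  47–133 then 1–19 → 87 + 19 = 106 bp
Sorted largest to smallest: 106, 27 bp.

106, 27 bp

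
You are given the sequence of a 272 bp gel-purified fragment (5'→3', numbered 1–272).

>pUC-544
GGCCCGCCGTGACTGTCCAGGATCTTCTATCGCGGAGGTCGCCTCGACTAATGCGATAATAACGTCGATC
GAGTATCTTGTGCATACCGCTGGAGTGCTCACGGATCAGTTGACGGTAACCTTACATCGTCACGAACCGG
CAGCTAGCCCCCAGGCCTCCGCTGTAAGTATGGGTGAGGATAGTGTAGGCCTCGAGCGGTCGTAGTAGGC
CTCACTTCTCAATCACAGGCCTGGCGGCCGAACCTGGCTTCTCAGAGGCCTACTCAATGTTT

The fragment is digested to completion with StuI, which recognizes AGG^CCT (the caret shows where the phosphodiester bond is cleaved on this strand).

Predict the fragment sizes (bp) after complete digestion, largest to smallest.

StuI sites (AGGCCT) start at positions 153, 187, 207, 227, 256.
StuI cuts after base 3 of each site, so after positions 155, 189, 209, 229, 258.
Linear molecule, 5 cuts → 6 fragments:
  1–155 → 155 bp
  156–189 → 34 bp
  190–209 → 20 bp
  210–229 → 20 bp
  230–258 → 29 bp
  259–272 → 14 bp
Sorted largest to smallest: 155, 34, 29, 20, 20, 14 bp.

155, 34, 29, 20, 20, 14 bp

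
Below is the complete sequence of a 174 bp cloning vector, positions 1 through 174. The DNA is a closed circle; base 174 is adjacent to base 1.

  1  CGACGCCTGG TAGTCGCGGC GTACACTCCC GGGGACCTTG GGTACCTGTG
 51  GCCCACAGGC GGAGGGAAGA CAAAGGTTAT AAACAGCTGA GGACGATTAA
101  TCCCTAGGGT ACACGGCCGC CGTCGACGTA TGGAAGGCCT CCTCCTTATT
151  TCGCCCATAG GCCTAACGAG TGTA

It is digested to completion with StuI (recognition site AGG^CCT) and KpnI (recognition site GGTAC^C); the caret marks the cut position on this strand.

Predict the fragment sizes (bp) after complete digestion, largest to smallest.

StuI sites (AGGCCT) start at positions 135, 159.
StuI cuts after base 3 of each site, so after positions 137, 161.
The KpnI site (GGTACC) starts at position 41.
KpnI cuts after base 5 of each site (before the last base), so after position 45.
Combined cut positions: 45, 137, 161.
Circular molecule, 3 cuts → 3 fragments:
  46–137 → 92 bp
  138–161 → 24 bp
  162–174 then 1–45 → 13 + 45 = 58 bp
Sorted largest to smallest: 92, 58, 24 bp.

92, 58, 24 bp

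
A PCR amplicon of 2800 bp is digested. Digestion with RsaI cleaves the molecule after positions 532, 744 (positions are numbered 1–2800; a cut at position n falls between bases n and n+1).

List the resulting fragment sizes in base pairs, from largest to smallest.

Linear molecule, 2 cuts → 3 fragments:
  532 − 0 = 532 bp
  744 − 532 = 212 bp
  2800 − 744 = 2056 bp
Sorted largest to smallest: 2056, 532, 212 bp.

2056, 532, 212 bp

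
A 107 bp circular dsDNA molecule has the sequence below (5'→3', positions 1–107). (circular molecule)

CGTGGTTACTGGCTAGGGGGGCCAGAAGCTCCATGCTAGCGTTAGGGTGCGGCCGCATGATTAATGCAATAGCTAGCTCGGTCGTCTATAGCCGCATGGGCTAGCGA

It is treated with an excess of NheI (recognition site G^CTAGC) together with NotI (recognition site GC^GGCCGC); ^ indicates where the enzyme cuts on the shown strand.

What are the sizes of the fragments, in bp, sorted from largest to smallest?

42, 28, 22, 15 bp

NheI sites (GCTAGC) start at positions 35, 72, 100.
NheI cuts after the first base of each site, so after positions 35, 72, 100.
The NotI site (GCGGCCGC) starts at position 49.
NotI cuts after base 2 of each site, so after position 50.
Combined cut positions: 35, 50, 72, 100.
Circular molecule, 4 cuts → 4 fragments:
  36–50 → 15 bp
  51–72 → 22 bp
  73–100 → 28 bp
  101–107 then 1–35 → 7 + 35 = 42 bp
Sorted largest to smallest: 42, 28, 22, 15 bp.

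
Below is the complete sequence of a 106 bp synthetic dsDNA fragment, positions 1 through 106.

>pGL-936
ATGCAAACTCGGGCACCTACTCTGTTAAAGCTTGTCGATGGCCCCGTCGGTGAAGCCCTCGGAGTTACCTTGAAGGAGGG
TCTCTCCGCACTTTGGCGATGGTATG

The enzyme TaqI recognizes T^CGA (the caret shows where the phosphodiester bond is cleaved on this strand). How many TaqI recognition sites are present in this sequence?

1

TCGA occurs starting at position 35.
TaqI cuts at 1 site.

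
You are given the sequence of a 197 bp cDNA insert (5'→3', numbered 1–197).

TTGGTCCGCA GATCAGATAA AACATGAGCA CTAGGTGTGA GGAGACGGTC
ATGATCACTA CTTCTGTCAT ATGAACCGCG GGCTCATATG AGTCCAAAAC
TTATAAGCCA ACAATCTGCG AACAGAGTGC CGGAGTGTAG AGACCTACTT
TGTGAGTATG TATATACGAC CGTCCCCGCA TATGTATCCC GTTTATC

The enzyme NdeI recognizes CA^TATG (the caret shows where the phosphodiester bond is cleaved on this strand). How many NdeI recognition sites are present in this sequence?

3

CATATG occurs starting at positions 68, 85, 179.
NdeI cuts at 3 sites.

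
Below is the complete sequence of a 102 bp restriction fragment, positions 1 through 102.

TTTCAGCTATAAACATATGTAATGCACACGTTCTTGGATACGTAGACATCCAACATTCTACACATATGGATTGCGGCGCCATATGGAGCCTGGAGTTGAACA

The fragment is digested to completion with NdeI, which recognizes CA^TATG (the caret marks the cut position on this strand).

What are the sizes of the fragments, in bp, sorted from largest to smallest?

49, 21, 17, 15 bp

NdeI sites (CATATG) start at positions 14, 63, 80.
NdeI cuts after base 2 of each site, so after positions 15, 64, 81.
Linear molecule, 3 cuts → 4 fragments:
  1–15 → 15 bp
  16–64 → 49 bp
  65–81 → 17 bp
  82–102 → 21 bp
Sorted largest to smallest: 49, 21, 17, 15 bp.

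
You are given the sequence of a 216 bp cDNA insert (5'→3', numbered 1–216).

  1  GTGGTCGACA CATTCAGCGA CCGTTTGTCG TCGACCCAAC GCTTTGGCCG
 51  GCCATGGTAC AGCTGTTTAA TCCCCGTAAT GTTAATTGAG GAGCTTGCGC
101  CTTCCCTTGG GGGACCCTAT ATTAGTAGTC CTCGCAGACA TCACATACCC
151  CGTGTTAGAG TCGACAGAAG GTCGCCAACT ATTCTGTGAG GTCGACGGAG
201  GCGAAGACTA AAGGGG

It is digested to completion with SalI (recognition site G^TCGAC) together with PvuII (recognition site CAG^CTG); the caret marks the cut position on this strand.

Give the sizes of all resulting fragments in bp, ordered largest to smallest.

SalI sites (GTCGAC) start at positions 4, 30, 160, 191.
SalI cuts after the first base of each site, so after positions 4, 30, 160, 191.
The PvuII site (CAGCTG) starts at position 60.
PvuII cuts after base 3 of each site, so after position 62.
Combined cut positions: 4, 30, 62, 160, 191.
Linear molecule, 5 cuts → 6 fragments:
  1–4 → 4 bp
  5–30 → 26 bp
  31–62 → 32 bp
  63–160 → 98 bp
  161–191 → 31 bp
  192–216 → 25 bp
Sorted largest to smallest: 98, 32, 31, 26, 25, 4 bp.

98, 32, 31, 26, 25, 4 bp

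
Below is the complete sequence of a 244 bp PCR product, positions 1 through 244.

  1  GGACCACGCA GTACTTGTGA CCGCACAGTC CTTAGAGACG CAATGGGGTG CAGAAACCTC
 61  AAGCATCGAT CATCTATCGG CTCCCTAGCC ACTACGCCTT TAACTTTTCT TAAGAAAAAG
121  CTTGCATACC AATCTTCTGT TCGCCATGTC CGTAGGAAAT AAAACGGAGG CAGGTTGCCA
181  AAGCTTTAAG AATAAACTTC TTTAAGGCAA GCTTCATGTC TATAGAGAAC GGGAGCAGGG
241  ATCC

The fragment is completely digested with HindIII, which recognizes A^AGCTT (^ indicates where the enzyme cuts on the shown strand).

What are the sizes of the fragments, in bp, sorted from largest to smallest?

118, 63, 35, 28 bp

HindIII sites (AAGCTT) start at positions 118, 181, 209.
HindIII cuts after the first base of each site, so after positions 118, 181, 209.
Linear molecule, 3 cuts → 4 fragments:
  1–118 → 118 bp
  119–181 → 63 bp
  182–209 → 28 bp
  210–244 → 35 bp
Sorted largest to smallest: 118, 63, 35, 28 bp.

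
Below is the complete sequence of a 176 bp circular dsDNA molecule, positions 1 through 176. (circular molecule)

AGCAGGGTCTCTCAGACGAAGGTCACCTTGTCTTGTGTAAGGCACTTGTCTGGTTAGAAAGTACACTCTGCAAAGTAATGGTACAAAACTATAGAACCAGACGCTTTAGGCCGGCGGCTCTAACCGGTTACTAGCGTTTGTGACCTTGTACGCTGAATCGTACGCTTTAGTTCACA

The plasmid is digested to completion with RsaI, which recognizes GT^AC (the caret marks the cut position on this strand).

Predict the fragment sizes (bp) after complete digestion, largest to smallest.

RsaI sites (GTAC) start at positions 61, 81, 148, 160.
RsaI cuts after base 2 of each site, so after positions 62, 82, 149, 161.
Circular molecule, 4 cuts → 4 fragments:
  63–82 → 20 bp
  83–149 → 67 bp
  150–161 → 12 bp
  162–176 then 1–62 → 15 + 62 = 77 bp
Sorted largest to smallest: 77, 67, 20, 12 bp.

77, 67, 20, 12 bp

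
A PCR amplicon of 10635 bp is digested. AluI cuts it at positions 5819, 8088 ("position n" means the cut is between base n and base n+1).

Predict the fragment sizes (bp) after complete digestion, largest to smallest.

5819, 2547, 2269 bp

Linear molecule, 2 cuts → 3 fragments:
  5819 − 0 = 5819 bp
  8088 − 5819 = 2269 bp
  10635 − 8088 = 2547 bp
Sorted largest to smallest: 5819, 2547, 2269 bp.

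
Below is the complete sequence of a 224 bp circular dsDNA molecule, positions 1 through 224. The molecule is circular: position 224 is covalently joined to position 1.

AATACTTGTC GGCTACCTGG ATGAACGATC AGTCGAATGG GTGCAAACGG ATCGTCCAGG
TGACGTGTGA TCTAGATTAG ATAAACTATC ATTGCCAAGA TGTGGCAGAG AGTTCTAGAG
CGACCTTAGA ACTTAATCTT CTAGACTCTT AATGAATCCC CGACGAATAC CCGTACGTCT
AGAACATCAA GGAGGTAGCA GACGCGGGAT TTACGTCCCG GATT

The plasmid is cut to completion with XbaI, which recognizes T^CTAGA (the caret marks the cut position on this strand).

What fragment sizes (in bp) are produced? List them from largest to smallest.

117, 43, 38, 26 bp

XbaI sites (TCTAGA) start at positions 71, 114, 140, 178.
XbaI cuts after the first base of each site, so after positions 71, 114, 140, 178.
Circular molecule, 4 cuts → 4 fragments:
  72–114 → 43 bp
  115–140 → 26 bp
  141–178 → 38 bp
  179–224 then 1–71 → 46 + 71 = 117 bp
Sorted largest to smallest: 117, 43, 38, 26 bp.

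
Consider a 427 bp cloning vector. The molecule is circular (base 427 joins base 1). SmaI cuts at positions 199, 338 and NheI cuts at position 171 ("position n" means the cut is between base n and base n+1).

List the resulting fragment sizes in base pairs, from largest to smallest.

Combined cut positions (sorted): 171, 199, 338.
Circular molecule, 3 cuts → 3 fragments:
  199 − 171 = 28 bp
  338 − 199 = 139 bp
  wrap: 427 − 338 + 171 = 260 bp
Sorted largest to smallest: 260, 139, 28 bp.

260, 139, 28 bp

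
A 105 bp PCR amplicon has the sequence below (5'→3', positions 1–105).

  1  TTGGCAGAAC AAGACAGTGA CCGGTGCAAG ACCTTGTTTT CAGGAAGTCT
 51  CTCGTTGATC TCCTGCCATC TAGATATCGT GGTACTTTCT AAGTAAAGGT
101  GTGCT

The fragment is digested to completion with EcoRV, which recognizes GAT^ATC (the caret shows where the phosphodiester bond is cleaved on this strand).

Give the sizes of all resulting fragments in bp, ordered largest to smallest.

The EcoRV site (GATATC) starts at position 73.
EcoRV cuts after base 3 of each site, so after position 75.
Linear molecule, 1 cut → 2 fragments:
  1–75 → 75 bp
  76–105 → 30 bp
Sorted largest to smallest: 75, 30 bp.

75, 30 bp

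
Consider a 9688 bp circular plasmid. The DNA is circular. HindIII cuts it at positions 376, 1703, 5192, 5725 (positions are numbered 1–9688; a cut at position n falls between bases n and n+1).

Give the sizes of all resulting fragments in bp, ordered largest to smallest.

Circular molecule, 4 cuts → 4 fragments:
  1703 − 376 = 1327 bp
  5192 − 1703 = 3489 bp
  5725 − 5192 = 533 bp
  wrap: 9688 − 5725 + 376 = 4339 bp
Sorted largest to smallest: 4339, 3489, 1327, 533 bp.

4339, 3489, 1327, 533 bp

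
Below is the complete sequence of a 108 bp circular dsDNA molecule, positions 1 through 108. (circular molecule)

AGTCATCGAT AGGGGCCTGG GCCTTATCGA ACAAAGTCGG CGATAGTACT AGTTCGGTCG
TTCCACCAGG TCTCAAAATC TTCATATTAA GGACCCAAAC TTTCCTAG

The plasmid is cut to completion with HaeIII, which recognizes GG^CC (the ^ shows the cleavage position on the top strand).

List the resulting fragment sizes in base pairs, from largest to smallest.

HaeIII sites (GGCC) start at positions 14, 20.
HaeIII cuts after base 2 of each site, so after positions 15, 21.
Circular molecule, 2 cuts → 2 fragments:
  16–21 → 6 bp
  22–108 then 1–15 → 87 + 15 = 102 bp
Sorted largest to smallest: 102, 6 bp.

102, 6 bp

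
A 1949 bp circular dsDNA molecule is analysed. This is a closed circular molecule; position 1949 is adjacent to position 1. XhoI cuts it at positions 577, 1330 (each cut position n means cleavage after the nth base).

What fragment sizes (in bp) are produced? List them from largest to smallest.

Circular molecule, 2 cuts → 2 fragments:
  1330 − 577 = 753 bp
  wrap: 1949 − 1330 + 577 = 1196 bp
Sorted largest to smallest: 1196, 753 bp.

1196, 753 bp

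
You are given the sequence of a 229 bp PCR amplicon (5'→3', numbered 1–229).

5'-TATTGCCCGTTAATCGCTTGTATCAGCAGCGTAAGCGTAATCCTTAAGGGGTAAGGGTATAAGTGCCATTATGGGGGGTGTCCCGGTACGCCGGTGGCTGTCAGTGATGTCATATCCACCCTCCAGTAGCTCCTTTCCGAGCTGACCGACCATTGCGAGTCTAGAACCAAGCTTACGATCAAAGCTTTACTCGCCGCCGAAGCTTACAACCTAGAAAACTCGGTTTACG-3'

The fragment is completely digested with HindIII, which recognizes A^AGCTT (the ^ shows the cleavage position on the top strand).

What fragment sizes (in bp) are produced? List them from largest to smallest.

169, 29, 18, 13 bp

HindIII sites (AAGCTT) start at positions 169, 182, 200.
HindIII cuts after the first base of each site, so after positions 169, 182, 200.
Linear molecule, 3 cuts → 4 fragments:
  1–169 → 169 bp
  170–182 → 13 bp
  183–200 → 18 bp
  201–229 → 29 bp
Sorted largest to smallest: 169, 29, 18, 13 bp.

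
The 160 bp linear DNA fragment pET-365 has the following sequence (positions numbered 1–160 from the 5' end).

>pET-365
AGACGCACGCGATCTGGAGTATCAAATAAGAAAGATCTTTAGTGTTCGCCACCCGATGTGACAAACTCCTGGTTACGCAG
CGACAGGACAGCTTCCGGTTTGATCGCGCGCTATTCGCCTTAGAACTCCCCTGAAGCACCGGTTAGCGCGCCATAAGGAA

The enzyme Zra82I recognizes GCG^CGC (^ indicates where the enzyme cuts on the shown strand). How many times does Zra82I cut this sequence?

2

GCGCGC occurs starting at positions 106, 146.
Zra82I cuts at 2 sites.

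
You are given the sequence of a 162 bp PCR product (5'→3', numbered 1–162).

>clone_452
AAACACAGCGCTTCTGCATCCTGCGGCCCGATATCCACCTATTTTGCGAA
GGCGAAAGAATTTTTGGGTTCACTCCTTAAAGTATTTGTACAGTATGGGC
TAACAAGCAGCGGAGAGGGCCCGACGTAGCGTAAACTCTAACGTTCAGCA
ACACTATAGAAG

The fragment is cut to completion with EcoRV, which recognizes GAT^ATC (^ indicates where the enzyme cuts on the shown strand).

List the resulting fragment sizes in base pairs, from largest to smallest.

The EcoRV site (GATATC) starts at position 30.
EcoRV cuts after base 3 of each site, so after position 32.
Linear molecule, 1 cut → 2 fragments:
  1–32 → 32 bp
  33–162 → 130 bp
Sorted largest to smallest: 130, 32 bp.

130, 32 bp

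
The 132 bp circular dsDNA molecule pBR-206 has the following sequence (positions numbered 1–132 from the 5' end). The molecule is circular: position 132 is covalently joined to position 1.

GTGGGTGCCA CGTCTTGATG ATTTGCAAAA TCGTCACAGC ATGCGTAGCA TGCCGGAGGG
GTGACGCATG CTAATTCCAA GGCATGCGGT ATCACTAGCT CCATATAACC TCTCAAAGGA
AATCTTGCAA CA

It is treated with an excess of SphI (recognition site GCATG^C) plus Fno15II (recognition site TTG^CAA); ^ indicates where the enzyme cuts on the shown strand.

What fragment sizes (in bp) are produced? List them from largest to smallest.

SphI sites (GCATGC) start at positions 39, 48, 66, 82.
SphI cuts after base 5 of each site (before the last base), so after positions 43, 52, 70, 86.
Fno15II sites (TTGCAA) start at positions 23, 125.
Fno15II cuts after base 3 of each site, so after positions 25, 127.
Combined cut positions: 25, 43, 52, 70, 86, 127.
Circular molecule, 6 cuts → 6 fragments:
  26–43 → 18 bp
  44–52 → 9 bp
  53–70 → 18 bp
  71–86 → 16 bp
  87–127 → 41 bp
  128–132 then 1–25 → 5 + 25 = 30 bp
Sorted largest to smallest: 41, 30, 18, 18, 16, 9 bp.

41, 30, 18, 18, 16, 9 bp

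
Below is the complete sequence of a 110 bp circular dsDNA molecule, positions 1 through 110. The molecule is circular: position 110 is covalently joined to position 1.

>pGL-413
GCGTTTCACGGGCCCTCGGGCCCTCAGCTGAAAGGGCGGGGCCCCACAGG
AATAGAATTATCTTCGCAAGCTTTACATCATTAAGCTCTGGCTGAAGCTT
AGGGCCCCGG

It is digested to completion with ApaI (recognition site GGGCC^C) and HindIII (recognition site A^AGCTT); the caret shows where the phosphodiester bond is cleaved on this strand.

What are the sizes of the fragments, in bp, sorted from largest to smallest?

27, 25, 21, 18, 11, 8 bp

ApaI sites (GGGCCC) start at positions 10, 18, 39, 102.
ApaI cuts after base 5 of each site (before the last base), so after positions 14, 22, 43, 106.
HindIII sites (AAGCTT) start at positions 68, 95.
HindIII cuts after the first base of each site, so after positions 68, 95.
Combined cut positions: 14, 22, 43, 68, 95, 106.
Circular molecule, 6 cuts → 6 fragments:
  15–22 → 8 bp
  23–43 → 21 bp
  44–68 → 25 bp
  69–95 → 27 bp
  96–106 → 11 bp
  107–110 then 1–14 → 4 + 14 = 18 bp
Sorted largest to smallest: 27, 25, 21, 18, 11, 8 bp.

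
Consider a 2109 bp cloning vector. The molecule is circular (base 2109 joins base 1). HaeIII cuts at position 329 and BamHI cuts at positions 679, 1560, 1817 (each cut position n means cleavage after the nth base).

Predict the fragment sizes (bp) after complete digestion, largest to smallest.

Combined cut positions (sorted): 329, 679, 1560, 1817.
Circular molecule, 4 cuts → 4 fragments:
  679 − 329 = 350 bp
  1560 − 679 = 881 bp
  1817 − 1560 = 257 bp
  wrap: 2109 − 1817 + 329 = 621 bp
Sorted largest to smallest: 881, 621, 350, 257 bp.

881, 621, 350, 257 bp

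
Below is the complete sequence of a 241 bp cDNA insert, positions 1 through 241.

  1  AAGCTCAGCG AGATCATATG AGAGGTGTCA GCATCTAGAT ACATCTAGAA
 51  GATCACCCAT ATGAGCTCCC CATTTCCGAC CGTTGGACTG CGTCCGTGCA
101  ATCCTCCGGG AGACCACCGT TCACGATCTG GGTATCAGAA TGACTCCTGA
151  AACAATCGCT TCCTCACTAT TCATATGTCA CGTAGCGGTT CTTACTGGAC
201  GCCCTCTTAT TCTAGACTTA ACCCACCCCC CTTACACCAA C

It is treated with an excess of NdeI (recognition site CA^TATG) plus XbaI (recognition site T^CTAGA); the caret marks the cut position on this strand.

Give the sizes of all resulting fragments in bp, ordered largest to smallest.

NdeI sites (CATATG) start at positions 15, 58, 172.
NdeI cuts after base 2 of each site, so after positions 16, 59, 173.
XbaI sites (TCTAGA) start at positions 34, 44, 211.
XbaI cuts after the first base of each site, so after positions 34, 44, 211.
Combined cut positions: 16, 34, 44, 59, 173, 211.
Linear molecule, 6 cuts → 7 fragments:
  1–16 → 16 bp
  17–34 → 18 bp
  35–44 → 10 bp
  45–59 → 15 bp
  60–173 → 114 bp
  174–211 → 38 bp
  212–241 → 30 bp
Sorted largest to smallest: 114, 38, 30, 18, 16, 15, 10 bp.

114, 38, 30, 18, 16, 15, 10 bp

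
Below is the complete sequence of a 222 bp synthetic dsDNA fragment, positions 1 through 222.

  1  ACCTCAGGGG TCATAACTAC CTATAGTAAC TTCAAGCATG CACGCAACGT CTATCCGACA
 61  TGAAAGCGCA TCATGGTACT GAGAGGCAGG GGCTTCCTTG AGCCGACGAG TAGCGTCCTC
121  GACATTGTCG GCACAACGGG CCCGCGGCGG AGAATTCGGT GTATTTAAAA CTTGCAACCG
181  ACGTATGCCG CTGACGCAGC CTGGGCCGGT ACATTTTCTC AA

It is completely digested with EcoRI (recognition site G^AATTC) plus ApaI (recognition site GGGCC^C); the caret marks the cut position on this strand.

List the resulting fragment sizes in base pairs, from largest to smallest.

142, 70, 10 bp

The EcoRI site (GAATTC) starts at position 152.
EcoRI cuts after the first base of each site, so after position 152.
The ApaI site (GGGCCC) starts at position 138.
ApaI cuts after base 5 of each site (before the last base), so after position 142.
Combined cut positions: 142, 152.
Linear molecule, 2 cuts → 3 fragments:
  1–142 → 142 bp
  143–152 → 10 bp
  153–222 → 70 bp
Sorted largest to smallest: 142, 70, 10 bp.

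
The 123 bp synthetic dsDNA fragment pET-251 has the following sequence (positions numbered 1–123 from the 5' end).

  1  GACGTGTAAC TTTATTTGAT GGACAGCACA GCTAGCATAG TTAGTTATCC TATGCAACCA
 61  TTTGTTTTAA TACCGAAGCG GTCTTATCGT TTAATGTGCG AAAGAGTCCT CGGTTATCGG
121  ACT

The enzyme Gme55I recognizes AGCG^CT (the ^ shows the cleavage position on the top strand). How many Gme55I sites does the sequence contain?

0

No occurrence of AGCGCT is present in the sequence.
Gme55I does not cut: 0 sites.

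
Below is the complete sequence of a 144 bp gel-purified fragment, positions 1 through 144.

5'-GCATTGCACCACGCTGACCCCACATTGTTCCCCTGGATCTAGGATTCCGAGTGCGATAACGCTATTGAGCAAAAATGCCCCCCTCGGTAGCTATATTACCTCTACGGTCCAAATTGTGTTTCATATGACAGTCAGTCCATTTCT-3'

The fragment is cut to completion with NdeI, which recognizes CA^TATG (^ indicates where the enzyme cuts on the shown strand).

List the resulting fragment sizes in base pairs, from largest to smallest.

The NdeI site (CATATG) starts at position 122.
NdeI cuts after base 2 of each site, so after position 123.
Linear molecule, 1 cut → 2 fragments:
  1–123 → 123 bp
  124–144 → 21 bp
Sorted largest to smallest: 123, 21 bp.

123, 21 bp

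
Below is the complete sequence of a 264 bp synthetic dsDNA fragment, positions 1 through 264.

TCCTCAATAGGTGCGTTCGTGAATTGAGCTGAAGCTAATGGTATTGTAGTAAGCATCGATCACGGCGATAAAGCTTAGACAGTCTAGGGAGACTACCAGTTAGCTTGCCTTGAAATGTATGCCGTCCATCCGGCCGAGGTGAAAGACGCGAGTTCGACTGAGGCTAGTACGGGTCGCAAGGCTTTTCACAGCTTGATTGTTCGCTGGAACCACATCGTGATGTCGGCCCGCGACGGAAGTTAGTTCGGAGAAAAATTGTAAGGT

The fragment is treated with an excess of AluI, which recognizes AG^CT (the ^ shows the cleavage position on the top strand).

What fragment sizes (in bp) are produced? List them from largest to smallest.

AluI sites (AGCT) start at positions 27, 33, 72, 102, 190.
AluI cuts after base 2 of each site, so after positions 28, 34, 73, 103, 191.
Linear molecule, 5 cuts → 6 fragments:
  1–28 → 28 bp
  29–34 → 6 bp
  35–73 → 39 bp
  74–103 → 30 bp
  104–191 → 88 bp
  192–264 → 73 bp
Sorted largest to smallest: 88, 73, 39, 30, 28, 6 bp.

88, 73, 39, 30, 28, 6 bp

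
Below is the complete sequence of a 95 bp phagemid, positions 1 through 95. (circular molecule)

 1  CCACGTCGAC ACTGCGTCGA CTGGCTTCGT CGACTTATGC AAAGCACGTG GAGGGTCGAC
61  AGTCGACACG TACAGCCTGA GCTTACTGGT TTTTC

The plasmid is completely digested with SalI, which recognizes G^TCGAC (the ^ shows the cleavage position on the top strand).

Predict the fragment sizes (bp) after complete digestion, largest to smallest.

38, 26, 13, 11, 7 bp

SalI sites (GTCGAC) start at positions 5, 16, 29, 55, 62.
SalI cuts after the first base of each site, so after positions 5, 16, 29, 55, 62.
Circular molecule, 5 cuts → 5 fragments:
  6–16 → 11 bp
  17–29 → 13 bp
  30–55 → 26 bp
  56–62 → 7 bp
  63–95 then 1–5 → 33 + 5 = 38 bp
Sorted largest to smallest: 38, 26, 13, 11, 7 bp.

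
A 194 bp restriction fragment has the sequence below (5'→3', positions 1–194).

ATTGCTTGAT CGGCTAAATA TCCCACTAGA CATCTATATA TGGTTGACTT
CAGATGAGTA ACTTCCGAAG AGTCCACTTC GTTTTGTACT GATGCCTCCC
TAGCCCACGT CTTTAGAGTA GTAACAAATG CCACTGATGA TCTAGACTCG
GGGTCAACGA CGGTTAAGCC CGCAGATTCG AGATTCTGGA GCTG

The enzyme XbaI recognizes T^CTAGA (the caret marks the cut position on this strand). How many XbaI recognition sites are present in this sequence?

1

TCTAGA occurs starting at position 141.
XbaI cuts at 1 site.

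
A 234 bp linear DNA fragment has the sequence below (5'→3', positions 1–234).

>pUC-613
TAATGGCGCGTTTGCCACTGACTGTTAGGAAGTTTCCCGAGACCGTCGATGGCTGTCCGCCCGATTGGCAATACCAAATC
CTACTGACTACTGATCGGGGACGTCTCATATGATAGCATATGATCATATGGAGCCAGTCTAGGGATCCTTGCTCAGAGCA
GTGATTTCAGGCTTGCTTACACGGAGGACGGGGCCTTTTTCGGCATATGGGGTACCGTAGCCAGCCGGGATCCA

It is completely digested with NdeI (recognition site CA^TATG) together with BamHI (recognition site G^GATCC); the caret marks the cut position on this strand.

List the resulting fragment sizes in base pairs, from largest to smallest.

108, 62, 23, 17, 10, 8, 6 bp

NdeI sites (CATATG) start at positions 107, 117, 125, 204.
NdeI cuts after base 2 of each site, so after positions 108, 118, 126, 205.
BamHI sites (GGATCC) start at positions 143, 228.
BamHI cuts after the first base of each site, so after positions 143, 228.
Combined cut positions: 108, 118, 126, 143, 205, 228.
Linear molecule, 6 cuts → 7 fragments:
  1–108 → 108 bp
  109–118 → 10 bp
  119–126 → 8 bp
  127–143 → 17 bp
  144–205 → 62 bp
  206–228 → 23 bp
  229–234 → 6 bp
Sorted largest to smallest: 108, 62, 23, 17, 10, 8, 6 bp.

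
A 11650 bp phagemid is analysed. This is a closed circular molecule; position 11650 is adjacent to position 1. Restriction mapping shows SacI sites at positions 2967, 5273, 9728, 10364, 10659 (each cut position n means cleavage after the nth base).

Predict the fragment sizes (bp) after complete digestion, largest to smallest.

4455, 3958, 2306, 636, 295 bp

Circular molecule, 5 cuts → 5 fragments:
  5273 − 2967 = 2306 bp
  9728 − 5273 = 4455 bp
  10364 − 9728 = 636 bp
  10659 − 10364 = 295 bp
  wrap: 11650 − 10659 + 2967 = 3958 bp
Sorted largest to smallest: 4455, 3958, 2306, 636, 295 bp.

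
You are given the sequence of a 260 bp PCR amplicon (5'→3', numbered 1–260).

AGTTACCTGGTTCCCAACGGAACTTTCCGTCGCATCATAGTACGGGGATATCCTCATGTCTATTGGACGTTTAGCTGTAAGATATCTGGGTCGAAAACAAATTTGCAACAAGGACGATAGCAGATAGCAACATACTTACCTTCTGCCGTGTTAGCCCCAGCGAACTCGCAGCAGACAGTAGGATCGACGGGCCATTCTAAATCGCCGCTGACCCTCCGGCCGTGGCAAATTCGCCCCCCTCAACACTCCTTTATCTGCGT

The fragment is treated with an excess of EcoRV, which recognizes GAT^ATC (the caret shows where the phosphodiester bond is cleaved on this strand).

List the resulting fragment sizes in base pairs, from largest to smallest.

177, 49, 34 bp

EcoRV sites (GATATC) start at positions 47, 81.
EcoRV cuts after base 3 of each site, so after positions 49, 83.
Linear molecule, 2 cuts → 3 fragments:
  1–49 → 49 bp
  50–83 → 34 bp
  84–260 → 177 bp
Sorted largest to smallest: 177, 49, 34 bp.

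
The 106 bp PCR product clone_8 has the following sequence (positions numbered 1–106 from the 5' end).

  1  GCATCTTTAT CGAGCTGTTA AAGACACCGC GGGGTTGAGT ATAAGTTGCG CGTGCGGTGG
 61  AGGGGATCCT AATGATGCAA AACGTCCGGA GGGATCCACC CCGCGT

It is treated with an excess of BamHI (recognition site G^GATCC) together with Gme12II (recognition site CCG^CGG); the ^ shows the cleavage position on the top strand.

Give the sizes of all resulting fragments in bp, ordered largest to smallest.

BamHI sites (GGATCC) start at positions 64, 92.
BamHI cuts after the first base of each site, so after positions 64, 92.
The Gme12II site (CCGCGG) starts at position 27.
Gme12II cuts after base 3 of each site, so after position 29.
Combined cut positions: 29, 64, 92.
Linear molecule, 3 cuts → 4 fragments:
  1–29 → 29 bp
  30–64 → 35 bp
  65–92 → 28 bp
  93–106 → 14 bp
Sorted largest to smallest: 35, 29, 28, 14 bp.

35, 29, 28, 14 bp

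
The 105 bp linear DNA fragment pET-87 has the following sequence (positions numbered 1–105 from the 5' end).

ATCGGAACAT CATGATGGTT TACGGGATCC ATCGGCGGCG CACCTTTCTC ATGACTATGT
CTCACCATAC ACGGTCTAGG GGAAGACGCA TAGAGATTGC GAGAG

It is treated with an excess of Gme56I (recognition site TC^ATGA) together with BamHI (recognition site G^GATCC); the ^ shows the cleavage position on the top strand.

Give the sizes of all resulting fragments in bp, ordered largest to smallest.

Gme56I sites (TCATGA) start at positions 10, 49.
Gme56I cuts after base 2 of each site, so after positions 11, 50.
The BamHI site (GGATCC) starts at position 25.
BamHI cuts after the first base of each site, so after position 25.
Combined cut positions: 11, 25, 50.
Linear molecule, 3 cuts → 4 fragments:
  1–11 → 11 bp
  12–25 → 14 bp
  26–50 → 25 bp
  51–105 → 55 bp
Sorted largest to smallest: 55, 25, 14, 11 bp.

55, 25, 14, 11 bp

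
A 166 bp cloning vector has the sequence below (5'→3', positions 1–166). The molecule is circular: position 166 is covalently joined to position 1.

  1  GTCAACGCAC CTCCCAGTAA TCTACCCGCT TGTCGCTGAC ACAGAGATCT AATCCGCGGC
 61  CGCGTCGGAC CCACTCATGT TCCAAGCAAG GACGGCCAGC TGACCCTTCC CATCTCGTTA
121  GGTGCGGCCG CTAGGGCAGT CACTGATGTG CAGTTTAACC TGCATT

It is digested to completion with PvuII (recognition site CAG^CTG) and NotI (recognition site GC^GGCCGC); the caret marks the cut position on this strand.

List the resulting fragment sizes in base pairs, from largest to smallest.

98, 42, 26 bp

The PvuII site (CAGCTG) starts at position 97.
PvuII cuts after base 3 of each site, so after position 99.
NotI sites (GCGGCCGC) start at positions 56, 124.
NotI cuts after base 2 of each site, so after positions 57, 125.
Combined cut positions: 57, 99, 125.
Circular molecule, 3 cuts → 3 fragments:
  58–99 → 42 bp
  100–125 → 26 bp
  126–166 then 1–57 → 41 + 57 = 98 bp
Sorted largest to smallest: 98, 42, 26 bp.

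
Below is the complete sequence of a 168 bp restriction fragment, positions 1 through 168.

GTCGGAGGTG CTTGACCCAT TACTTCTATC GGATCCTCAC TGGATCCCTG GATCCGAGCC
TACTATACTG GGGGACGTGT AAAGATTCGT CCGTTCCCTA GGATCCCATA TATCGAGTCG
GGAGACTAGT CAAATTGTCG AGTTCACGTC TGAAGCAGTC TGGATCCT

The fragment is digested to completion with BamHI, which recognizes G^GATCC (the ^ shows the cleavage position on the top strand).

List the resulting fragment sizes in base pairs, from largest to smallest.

BamHI sites (GGATCC) start at positions 31, 42, 50, 101, 162.
BamHI cuts after the first base of each site, so after positions 31, 42, 50, 101, 162.
Linear molecule, 5 cuts → 6 fragments:
  1–31 → 31 bp
  32–42 → 11 bp
  43–50 → 8 bp
  51–101 → 51 bp
  102–162 → 61 bp
  163–168 → 6 bp
Sorted largest to smallest: 61, 51, 31, 11, 8, 6 bp.

61, 51, 31, 11, 8, 6 bp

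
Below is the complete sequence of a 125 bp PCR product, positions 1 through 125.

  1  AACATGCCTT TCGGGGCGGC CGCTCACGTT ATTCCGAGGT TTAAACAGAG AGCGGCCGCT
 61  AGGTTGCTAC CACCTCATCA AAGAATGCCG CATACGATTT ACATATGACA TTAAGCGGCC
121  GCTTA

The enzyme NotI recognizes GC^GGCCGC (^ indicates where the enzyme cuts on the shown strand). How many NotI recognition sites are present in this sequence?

3

GCGGCCGC occurs starting at positions 16, 52, 115.
NotI cuts at 3 sites.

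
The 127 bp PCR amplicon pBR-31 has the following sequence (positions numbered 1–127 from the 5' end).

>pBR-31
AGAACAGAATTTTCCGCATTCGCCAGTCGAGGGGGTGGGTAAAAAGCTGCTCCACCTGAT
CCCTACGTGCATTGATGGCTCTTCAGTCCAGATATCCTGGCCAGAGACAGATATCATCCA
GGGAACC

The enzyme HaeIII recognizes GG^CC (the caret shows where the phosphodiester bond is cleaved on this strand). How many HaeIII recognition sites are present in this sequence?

GGCC occurs starting at position 99.
HaeIII cuts at 1 site.

1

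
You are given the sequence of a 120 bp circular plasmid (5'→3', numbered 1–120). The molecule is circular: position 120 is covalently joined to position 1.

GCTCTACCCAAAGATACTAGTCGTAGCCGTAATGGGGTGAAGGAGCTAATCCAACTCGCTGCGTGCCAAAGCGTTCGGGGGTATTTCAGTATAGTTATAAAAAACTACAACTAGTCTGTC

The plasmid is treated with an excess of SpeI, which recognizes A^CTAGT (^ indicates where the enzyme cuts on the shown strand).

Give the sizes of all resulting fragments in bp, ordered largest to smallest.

94, 26 bp

SpeI sites (ACTAGT) start at positions 16, 110.
SpeI cuts after the first base of each site, so after positions 16, 110.
Circular molecule, 2 cuts → 2 fragments:
  17–110 → 94 bp
  111–120 then 1–16 → 10 + 16 = 26 bp
Sorted largest to smallest: 94, 26 bp.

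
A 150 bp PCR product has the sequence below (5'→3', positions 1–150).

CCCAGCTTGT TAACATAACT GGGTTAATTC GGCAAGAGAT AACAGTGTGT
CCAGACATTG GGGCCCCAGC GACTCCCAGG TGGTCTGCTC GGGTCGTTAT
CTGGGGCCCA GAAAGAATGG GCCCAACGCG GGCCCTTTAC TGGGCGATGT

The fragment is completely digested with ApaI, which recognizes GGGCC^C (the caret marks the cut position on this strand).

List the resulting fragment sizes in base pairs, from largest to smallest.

ApaI sites (GGGCCC) start at positions 61, 104, 119, 130.
ApaI cuts after base 5 of each site (before the last base), so after positions 65, 108, 123, 134.
Linear molecule, 4 cuts → 5 fragments:
  1–65 → 65 bp
  66–108 → 43 bp
  109–123 → 15 bp
  124–134 → 11 bp
  135–150 → 16 bp
Sorted largest to smallest: 65, 43, 16, 15, 11 bp.

65, 43, 16, 15, 11 bp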